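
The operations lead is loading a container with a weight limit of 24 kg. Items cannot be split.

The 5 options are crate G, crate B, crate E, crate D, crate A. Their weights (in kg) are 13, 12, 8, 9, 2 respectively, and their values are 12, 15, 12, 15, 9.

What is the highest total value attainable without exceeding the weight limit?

Allowing fractional choices, the relaxed optimum would be about 42.2, but items are indivisible.
crate B + crate E + crate A: weight 12 + 8 + 2 = 22 ≤ 24, value 15 + 12 + 9 = 36.
crate E + crate D + crate A: weight 8 + 9 + 2 = 19 ≤ 24, value 12 + 15 + 9 = 36.
crate B + crate D + crate A: weight 12 + 9 + 2 = 23 ≤ 24, value 15 + 15 + 9 = 39.
Best is crate B, crate D, and crate A with total value 39.

39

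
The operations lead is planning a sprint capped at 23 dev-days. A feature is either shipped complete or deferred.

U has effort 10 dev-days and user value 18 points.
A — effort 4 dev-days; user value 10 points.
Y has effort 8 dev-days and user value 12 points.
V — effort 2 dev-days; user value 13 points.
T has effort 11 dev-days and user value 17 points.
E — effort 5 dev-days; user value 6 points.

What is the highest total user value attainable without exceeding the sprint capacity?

48

Take U, V, and T: effort 10 + 2 + 11 = 23 ≤ 23, user value 18 + 13 + 17 = 48.
No other feasible combination does better.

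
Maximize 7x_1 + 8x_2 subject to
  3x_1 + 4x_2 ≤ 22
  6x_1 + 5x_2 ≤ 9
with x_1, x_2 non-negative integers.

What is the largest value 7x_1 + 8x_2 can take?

The continuous relaxation peaks at (0, 1.8) with value 14.40; rounding to a feasible lattice point costs some objective.
(x_1,x_2)=(0,1): 3·0+4·1=4≤22, 6·0+5·1=5≤9, objective 8.
(x_1,x_2)=(1,0): 3·1+4·0=3≤22, 6·1+5·0=6≤9, objective 7.
No feasible integer point exceeds 8.

8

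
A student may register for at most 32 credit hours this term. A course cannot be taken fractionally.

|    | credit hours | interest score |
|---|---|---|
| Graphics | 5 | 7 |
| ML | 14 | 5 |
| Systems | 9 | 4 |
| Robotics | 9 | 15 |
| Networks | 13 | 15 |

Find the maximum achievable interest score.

Take Graphics, Robotics, and Networks: credit hours 5 + 9 + 13 = 27 ≤ 32, interest score 7 + 15 + 15 = 37.
No other feasible combination does better.

37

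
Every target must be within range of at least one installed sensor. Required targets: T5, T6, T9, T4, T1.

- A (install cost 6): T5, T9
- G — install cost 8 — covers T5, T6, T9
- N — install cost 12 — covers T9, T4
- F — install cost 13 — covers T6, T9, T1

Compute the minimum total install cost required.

The greedy cost-per-new-target heuristic would pick G, N, and F for 33, but a cheaper cover exists.
Choose A, N, and F: together they cover T5, T6, T9, T4, T1 — every target.
Total install cost: 6 + 12 + 13 = 31.
No cover costs less than 31.

31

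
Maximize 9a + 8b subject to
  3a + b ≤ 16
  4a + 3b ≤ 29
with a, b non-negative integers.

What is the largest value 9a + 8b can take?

(a,b)=(2,7) is feasible, giving 74.
(a,b)=(1,8) is feasible, giving 73.
(a,b)=(0,9) is feasible, giving 72.
The best lattice point is (2,7), giving 74.

74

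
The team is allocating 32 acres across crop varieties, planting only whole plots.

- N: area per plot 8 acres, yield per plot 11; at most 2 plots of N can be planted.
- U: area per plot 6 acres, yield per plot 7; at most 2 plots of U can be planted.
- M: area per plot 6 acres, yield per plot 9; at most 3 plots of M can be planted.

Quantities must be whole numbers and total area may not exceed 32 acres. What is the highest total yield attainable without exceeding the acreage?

45

This is a bounded integer knapsack.
1×N, 1×U, and 3×M: area 32 ≤ 32, yield 1·11 + 1·7 + 3·9 = 45.
1×N, 2×U, and 2×M: area 32 ≤ 32, yield 1·11 + 2·7 + 2·9 = 43.
Best is 45.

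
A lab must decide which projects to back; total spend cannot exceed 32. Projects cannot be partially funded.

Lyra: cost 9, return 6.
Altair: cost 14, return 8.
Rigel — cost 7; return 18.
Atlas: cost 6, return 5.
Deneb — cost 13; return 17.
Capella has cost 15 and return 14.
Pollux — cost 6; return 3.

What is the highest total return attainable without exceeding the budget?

This is an integer program with binary decision variables.
Lyra + Rigel + Deneb: cost 9 + 7 + 13 = 29 ≤ 32, return 6 + 18 + 17 = 41.
Rigel + Atlas + Deneb + Pollux: cost 7 + 6 + 13 + 6 = 32 ≤ 32, return 18 + 5 + 17 + 3 = 43.
Rigel + Atlas + Deneb: cost 7 + 6 + 13 = 26 ≤ 32, return 18 + 5 + 17 = 40.
Best is Rigel, Atlas, Deneb, and Pollux with total return 43.

43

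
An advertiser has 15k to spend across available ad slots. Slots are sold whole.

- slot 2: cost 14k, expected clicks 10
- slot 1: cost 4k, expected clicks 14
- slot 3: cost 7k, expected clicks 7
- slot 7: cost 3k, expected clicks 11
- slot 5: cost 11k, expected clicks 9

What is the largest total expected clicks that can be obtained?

Take slot 1, slot 3, and slot 7: cost 4 + 7 + 3 = 14 ≤ 15, expected clicks 14 + 7 + 11 = 32.
No other feasible combination does better.

32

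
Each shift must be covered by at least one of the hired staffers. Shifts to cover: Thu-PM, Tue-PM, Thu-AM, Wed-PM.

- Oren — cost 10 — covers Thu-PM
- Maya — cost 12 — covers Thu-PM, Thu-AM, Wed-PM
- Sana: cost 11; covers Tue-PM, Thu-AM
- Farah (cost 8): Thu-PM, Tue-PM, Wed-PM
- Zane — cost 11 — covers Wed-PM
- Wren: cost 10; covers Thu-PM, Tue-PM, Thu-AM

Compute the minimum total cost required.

This is an integer covering problem.
Choose Farah and Wren: together they cover Thu-PM, Tue-PM, Thu-AM, Wed-PM — every shift.
Total cost: 8 + 10 = 18.
No cover costs less than 18.

18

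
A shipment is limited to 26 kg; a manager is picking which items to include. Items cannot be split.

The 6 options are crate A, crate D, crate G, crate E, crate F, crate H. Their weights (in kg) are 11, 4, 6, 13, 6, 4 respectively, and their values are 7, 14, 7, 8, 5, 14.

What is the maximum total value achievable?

42

crate A + crate D + crate G + crate H: weight 11 + 4 + 6 + 4 = 25 ≤ 26, value 7 + 14 + 7 + 14 = 42.
crate A + crate D + crate F + crate H: weight 11 + 4 + 6 + 4 = 25 ≤ 26, value 7 + 14 + 5 + 14 = 40.
crate D + crate G + crate F + crate H: weight 4 + 6 + 6 + 4 = 20 ≤ 26, value 14 + 7 + 5 + 14 = 40.
Best is crate A, crate D, crate G, and crate H with total value 42.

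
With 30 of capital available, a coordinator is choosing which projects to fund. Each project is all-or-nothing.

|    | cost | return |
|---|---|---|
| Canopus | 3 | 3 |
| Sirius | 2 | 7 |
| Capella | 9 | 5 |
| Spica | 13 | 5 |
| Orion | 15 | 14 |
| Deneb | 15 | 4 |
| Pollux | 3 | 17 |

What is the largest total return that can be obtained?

43

Sirius + Capella + Orion + Pollux: cost 2 + 9 + 15 + 3 = 29 ≤ 30, return 7 + 5 + 14 + 17 = 43.
Canopus + Capella + Orion + Pollux: cost 3 + 9 + 15 + 3 = 30 ≤ 30, return 3 + 5 + 14 + 17 = 39.
Canopus + Sirius + Orion + Pollux: cost 3 + 2 + 15 + 3 = 23 ≤ 30, return 3 + 7 + 14 + 17 = 41.
Best is Sirius, Capella, Orion, and Pollux with total return 43.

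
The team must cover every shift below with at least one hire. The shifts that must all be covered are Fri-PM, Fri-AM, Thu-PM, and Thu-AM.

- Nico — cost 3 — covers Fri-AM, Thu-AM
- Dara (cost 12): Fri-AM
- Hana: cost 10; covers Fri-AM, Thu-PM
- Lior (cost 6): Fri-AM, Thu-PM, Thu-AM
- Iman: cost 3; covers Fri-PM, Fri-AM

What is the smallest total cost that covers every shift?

9

The greedy cost-per-new-shift heuristic would pick Nico, Iman, and Lior for 12, but a cheaper cover exists.
Choose Lior and Iman: together they cover Fri-PM, Fri-AM, Thu-PM, Thu-AM — every shift.
Total cost: 6 + 3 = 9.
No cover costs less than 9.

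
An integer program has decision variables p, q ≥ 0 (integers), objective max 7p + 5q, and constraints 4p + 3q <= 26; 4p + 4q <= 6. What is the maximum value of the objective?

7

The continuous relaxation peaks at (1.5, 0) with value 10.50; rounding to a feasible lattice point costs some objective.
(p,q)=(1,0): 4·1+3·0=4≤26, 4·1+4·0=4≤6, objective 7.
(p,q)=(0,1): 4·0+3·1=3≤26, 4·0+4·1=4≤6, objective 5.
(p,q)=(0,0): 4·0+3·0=0≤26, 4·0+4·0=0≤6, objective 0.
The best lattice point is (1,0), giving 7.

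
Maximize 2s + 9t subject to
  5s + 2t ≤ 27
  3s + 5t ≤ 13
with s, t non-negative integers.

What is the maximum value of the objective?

(s,t)=(1,2): 5·1+2·2=9≤27, 3·1+5·2=13≤13, objective 20.
(s,t)=(0,2): 5·0+2·2=4≤27, 3·0+5·2=10≤13, objective 18.
(s,t)=(2,1): 5·2+2·1=12≤27, 3·2+5·1=11≤13, objective 13.
(s,t)=(1,1): 5·1+2·1=7≤27, 3·1+5·1=8≤13, objective 11.
The best lattice point is (1,2), giving 20.

20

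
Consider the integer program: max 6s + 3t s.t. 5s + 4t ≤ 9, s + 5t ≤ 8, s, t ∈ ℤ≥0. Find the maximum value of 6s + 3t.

The continuous relaxation peaks at (1.8, 0) with value 10.80; rounding to a feasible lattice point costs some objective.
(s,t)=(1,1): 5·1+4·1=9≤9, 1·1+5·1=6≤8, objective 9.
(s,t)=(1,0): 5·1+4·0=5≤9, 1·1+5·0=1≤8, objective 6.
(s,t)=(0,1): 5·0+4·1=4≤9, 1·0+5·1=5≤8, objective 3.
(s,t)=(0,0): 5·0+4·0=0≤9, 1·0+5·0=0≤8, objective 0.
No feasible integer point exceeds 9.

9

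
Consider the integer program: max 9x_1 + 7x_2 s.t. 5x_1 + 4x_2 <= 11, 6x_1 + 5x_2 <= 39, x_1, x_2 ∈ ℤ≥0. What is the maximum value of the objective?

(x_1,x_2)=(2,0) is feasible, giving 18.
(x_1,x_2)=(1,1) is feasible, giving 16.
(x_1,x_2)=(1,0) is feasible, giving 9.
No feasible integer point exceeds 18.

18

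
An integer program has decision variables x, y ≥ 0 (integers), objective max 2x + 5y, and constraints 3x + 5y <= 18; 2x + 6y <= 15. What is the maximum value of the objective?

(x,y)=(4,1): 3·4+5·1=17≤18, 2·4+6·1=14≤15, objective 13.
(x,y)=(3,1): 3·3+5·1=14≤18, 2·3+6·1=12≤15, objective 11.
(x,y)=(5,0): 3·5+5·0=15≤18, 2·5+6·0=10≤15, objective 10.
The best lattice point is (4,1), giving 13.

13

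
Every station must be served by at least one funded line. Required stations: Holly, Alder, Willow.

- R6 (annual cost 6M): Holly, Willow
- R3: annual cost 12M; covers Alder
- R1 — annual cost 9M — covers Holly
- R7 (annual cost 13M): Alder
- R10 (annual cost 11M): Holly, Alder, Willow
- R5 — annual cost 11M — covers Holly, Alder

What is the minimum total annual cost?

11

The greedy cost-per-new-station heuristic would pick R6 and R10 for 17, but a cheaper cover exists.
R10 alone covers Holly, Alder, Willow — every station.
Total annual cost: 11.
No cover costs less than 11.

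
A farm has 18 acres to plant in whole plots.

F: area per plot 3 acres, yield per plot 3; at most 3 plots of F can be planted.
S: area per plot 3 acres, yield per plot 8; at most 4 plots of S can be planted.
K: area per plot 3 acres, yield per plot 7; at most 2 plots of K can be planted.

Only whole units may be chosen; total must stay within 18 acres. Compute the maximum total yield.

4×S and 2×K: area 18 ≤ 18, yield 4·8 + 2·7 = 46.
1×F, 4×S, and 1×K: area 18 ≤ 18, yield 1·3 + 4·8 + 1·7 = 42.
Best is 46.

46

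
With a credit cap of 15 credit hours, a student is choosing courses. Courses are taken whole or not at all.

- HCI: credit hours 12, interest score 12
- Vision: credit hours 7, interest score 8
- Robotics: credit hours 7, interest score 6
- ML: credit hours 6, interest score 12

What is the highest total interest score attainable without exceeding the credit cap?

20

Allowing fractional choices, the relaxed optimum would be about 22.0, but courses are indivisible.
Robotics + ML: credit hours 7 + 6 = 13 ≤ 15, interest score 6 + 12 = 18.
Vision + Robotics: credit hours 7 + 7 = 14 ≤ 15, interest score 8 + 6 = 14.
Vision + ML: credit hours 7 + 6 = 13 ≤ 15, interest score 8 + 12 = 20.
Best is Vision and ML with total interest score 20.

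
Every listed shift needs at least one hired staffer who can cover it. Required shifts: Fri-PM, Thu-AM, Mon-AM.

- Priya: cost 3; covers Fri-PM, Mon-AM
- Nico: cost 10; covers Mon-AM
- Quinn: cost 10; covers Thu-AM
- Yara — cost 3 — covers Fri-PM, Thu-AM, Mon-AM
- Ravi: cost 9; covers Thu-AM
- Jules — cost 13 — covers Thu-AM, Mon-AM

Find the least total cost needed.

3

Yara alone covers Fri-PM, Thu-AM, Mon-AM — every shift.
Total cost: 3.
No cover costs less than 3.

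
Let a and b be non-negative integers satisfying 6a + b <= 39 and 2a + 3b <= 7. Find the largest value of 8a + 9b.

The continuous relaxation peaks at (3.5, 0) with value 28.00; rounding to a feasible lattice point costs some objective.
(a,b)=(2,1): 6·2+1·1=13≤39, 2·2+3·1=7≤7, objective 25.
(a,b)=(3,0): 6·3+1·0=18≤39, 2·3+3·0=6≤7, objective 24.
(a,b)=(1,1): 6·1+1·1=7≤39, 2·1+3·1=5≤7, objective 17.
No feasible integer point exceeds 25.

25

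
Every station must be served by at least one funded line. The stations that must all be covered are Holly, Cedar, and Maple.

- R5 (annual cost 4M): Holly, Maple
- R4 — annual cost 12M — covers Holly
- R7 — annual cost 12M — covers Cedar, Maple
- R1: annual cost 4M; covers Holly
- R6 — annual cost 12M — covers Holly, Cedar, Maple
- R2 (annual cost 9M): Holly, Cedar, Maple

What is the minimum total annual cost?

R2 alone covers Holly, Cedar, Maple — every station.
Total annual cost: 9.

9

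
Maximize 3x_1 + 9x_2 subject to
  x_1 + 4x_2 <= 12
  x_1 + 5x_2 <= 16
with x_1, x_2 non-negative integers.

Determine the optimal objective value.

36

(x_1,x_2)=(12,0): 1·12+4·0=12≤12, 1·12+5·0=12≤16, objective 36.
(x_1,x_2)=(11,0): 1·11+4·0=11≤12, 1·11+5·0=11≤16, objective 33.
The best lattice point is (12,0), giving 36.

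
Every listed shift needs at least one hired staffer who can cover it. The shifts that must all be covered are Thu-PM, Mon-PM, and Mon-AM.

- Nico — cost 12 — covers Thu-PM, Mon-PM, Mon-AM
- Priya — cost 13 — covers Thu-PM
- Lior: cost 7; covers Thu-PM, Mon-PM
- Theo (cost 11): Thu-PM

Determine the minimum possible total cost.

This is an integer covering problem.
The greedy cost-per-new-shift heuristic would pick Lior and Nico for 19, but a cheaper cover exists.
Nico alone covers Thu-PM, Mon-PM, Mon-AM — every shift.
Total cost: 12.
No cover costs less than 12.

12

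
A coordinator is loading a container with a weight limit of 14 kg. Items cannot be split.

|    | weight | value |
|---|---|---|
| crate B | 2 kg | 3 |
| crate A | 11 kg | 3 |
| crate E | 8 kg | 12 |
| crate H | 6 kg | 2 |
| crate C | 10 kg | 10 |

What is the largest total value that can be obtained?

15

Treat it as a binary knapsack problem.
Take crate B and crate E: weight 2 + 8 = 10 ≤ 14, value 3 + 12 = 15.
No other feasible combination does better.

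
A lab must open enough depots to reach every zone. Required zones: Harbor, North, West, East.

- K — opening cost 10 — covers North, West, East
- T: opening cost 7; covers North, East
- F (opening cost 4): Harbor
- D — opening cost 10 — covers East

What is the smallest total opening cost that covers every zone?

Choose K and F: together they cover Harbor, North, West, East — every zone.
Total opening cost: 10 + 4 = 14.
No cover costs less than 14.

14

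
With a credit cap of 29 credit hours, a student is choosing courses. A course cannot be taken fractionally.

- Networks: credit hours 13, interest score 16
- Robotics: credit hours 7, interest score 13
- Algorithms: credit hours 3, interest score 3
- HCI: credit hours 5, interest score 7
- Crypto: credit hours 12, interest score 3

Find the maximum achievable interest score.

39

Allowing fractional choices, the relaxed optimum would be about 39.2, but courses are indivisible.
Networks + Robotics + Algorithms + HCI: credit hours 13 + 7 + 3 + 5 = 28 ≤ 29, interest score 16 + 13 + 3 + 7 = 39.
Networks + Robotics + HCI: credit hours 13 + 7 + 5 = 25 ≤ 29, interest score 16 + 13 + 7 = 36.
Networks + Robotics + Algorithms: credit hours 13 + 7 + 3 = 23 ≤ 29, interest score 16 + 13 + 3 = 32.
Best is Networks, Robotics, Algorithms, and HCI with total interest score 39.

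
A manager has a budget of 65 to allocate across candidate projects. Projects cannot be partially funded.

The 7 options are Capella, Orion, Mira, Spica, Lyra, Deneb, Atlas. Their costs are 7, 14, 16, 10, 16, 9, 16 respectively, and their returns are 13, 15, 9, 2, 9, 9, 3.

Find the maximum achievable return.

55

Allowing fractional choices, the relaxed optimum would be about 55.6, but projects are indivisible.
Capella + Orion + Mira + Deneb + Atlas: cost 7 + 14 + 16 + 9 + 16 = 62 ≤ 65, return 13 + 15 + 9 + 9 + 3 = 49.
Capella + Orion + Mira + Lyra + Deneb: cost 7 + 14 + 16 + 16 + 9 = 62 ≤ 65, return 13 + 15 + 9 + 9 + 9 = 55.
Best is Capella, Orion, Mira, Lyra, and Deneb with total return 55.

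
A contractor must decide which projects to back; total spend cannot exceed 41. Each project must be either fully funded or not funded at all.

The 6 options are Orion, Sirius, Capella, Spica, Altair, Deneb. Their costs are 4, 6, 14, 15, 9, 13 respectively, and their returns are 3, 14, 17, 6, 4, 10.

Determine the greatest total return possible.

44

This is a 0-1 knapsack instance.
Sirius + Capella + Deneb: cost 6 + 14 + 13 = 33 ≤ 41, return 14 + 17 + 10 = 41.
Orion + Sirius + Capella + Spica: cost 4 + 6 + 14 + 15 = 39 ≤ 41, return 3 + 14 + 17 + 6 = 40.
Orion + Sirius + Capella + Deneb: cost 4 + 6 + 14 + 13 = 37 ≤ 41, return 3 + 14 + 17 + 10 = 44.
Best is Orion, Sirius, Capella, and Deneb with total return 44.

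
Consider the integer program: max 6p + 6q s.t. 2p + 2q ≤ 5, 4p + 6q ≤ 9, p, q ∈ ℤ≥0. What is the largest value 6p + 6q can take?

12

(p,q)=(2,0): 2·2+2·0=4≤5, 4·2+6·0=8≤9, objective 12.
(p,q)=(1,0): 2·1+2·0=2≤5, 4·1+6·0=4≤9, objective 6.
No feasible integer point exceeds 12.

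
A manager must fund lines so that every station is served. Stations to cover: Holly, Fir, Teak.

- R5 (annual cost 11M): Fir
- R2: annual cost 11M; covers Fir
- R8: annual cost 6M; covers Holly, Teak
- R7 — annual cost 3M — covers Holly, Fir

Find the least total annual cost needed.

9

Choose R8 and R7: together they cover Holly, Fir, Teak — every station.
Total annual cost: 6 + 3 = 9.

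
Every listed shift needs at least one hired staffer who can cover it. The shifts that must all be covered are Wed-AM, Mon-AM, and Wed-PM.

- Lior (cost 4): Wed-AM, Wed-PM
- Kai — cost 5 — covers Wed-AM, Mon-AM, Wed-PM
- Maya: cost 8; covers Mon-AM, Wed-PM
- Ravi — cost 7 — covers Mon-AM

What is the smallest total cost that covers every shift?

This is an integer covering problem.
Kai alone covers Wed-AM, Mon-AM, Wed-PM — every shift.
Total cost: 5.
No cover costs less than 5.

5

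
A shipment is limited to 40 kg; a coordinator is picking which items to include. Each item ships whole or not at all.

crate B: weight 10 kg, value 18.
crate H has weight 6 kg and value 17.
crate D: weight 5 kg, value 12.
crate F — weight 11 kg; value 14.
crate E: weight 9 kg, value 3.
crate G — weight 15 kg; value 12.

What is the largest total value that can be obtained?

Take crate B, crate H, crate D, and crate F: weight 10 + 6 + 5 + 11 = 32 ≤ 40, value 18 + 17 + 12 + 14 = 61.
No other feasible combination does better.

61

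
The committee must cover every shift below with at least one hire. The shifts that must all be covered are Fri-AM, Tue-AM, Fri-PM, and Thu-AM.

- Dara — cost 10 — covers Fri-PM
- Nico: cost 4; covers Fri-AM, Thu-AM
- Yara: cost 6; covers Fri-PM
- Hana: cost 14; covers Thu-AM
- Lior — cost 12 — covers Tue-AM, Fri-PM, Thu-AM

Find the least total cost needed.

16

The greedy cost-per-new-shift heuristic would pick Nico, Yara, and Lior for 22, but a cheaper cover exists.
Choose Nico and Lior: together they cover Fri-AM, Tue-AM, Fri-PM, Thu-AM — every shift.
Total cost: 4 + 12 = 16.
No cover costs less than 16.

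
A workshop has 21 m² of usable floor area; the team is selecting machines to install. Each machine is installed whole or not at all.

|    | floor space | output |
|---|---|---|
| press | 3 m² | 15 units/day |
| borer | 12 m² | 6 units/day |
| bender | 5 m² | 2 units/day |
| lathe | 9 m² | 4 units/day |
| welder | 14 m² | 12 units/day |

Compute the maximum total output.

Allowing fractional choices, the relaxed optimum would be about 29.0, but machines are indivisible.
press + welder: floor space 3 + 14 = 17 ≤ 21, output 15 + 12 = 27.
press + borer + bender: floor space 3 + 12 + 5 = 20 ≤ 21, output 15 + 6 + 2 = 23.
press + borer: floor space 3 + 12 = 15 ≤ 21, output 15 + 6 = 21.
Best is press and welder with total output 27.

27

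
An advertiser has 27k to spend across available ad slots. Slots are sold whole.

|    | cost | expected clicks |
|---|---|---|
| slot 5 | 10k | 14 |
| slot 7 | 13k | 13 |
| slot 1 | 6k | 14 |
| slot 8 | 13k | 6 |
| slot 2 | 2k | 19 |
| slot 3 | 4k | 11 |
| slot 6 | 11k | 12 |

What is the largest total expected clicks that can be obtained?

Allowing fractional choices, the relaxed optimum would be about 63.5, but ad slots are indivisible.
slot 5 + slot 1 + slot 2 + slot 3: cost 10 + 6 + 2 + 4 = 22 ≤ 27, expected clicks 14 + 14 + 19 + 11 = 58.
slot 1 + slot 2 + slot 3 + slot 6: cost 6 + 2 + 4 + 11 = 23 ≤ 27, expected clicks 14 + 19 + 11 + 12 = 56.
slot 7 + slot 1 + slot 2 + slot 3: cost 13 + 6 + 2 + 4 = 25 ≤ 27, expected clicks 13 + 14 + 19 + 11 = 57.
Best is slot 5, slot 1, slot 2, and slot 3 with total expected clicks 58.

58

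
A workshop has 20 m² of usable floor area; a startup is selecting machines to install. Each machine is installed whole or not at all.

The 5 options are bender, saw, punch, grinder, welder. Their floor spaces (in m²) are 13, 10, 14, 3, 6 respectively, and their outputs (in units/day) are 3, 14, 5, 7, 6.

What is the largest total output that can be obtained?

27

Treat it as a binary knapsack problem.
Take saw, grinder, and welder: floor space 10 + 3 + 6 = 19 ≤ 20, output 14 + 7 + 6 = 27.
No other feasible combination does better.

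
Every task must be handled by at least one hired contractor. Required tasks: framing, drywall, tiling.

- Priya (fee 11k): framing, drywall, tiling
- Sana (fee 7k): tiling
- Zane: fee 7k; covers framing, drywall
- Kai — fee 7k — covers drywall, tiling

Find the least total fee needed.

11

The greedy cost-per-new-task heuristic would pick Zane and Sana for 14, but a cheaper cover exists.
Priya alone covers framing, drywall, tiling — every task.
Total fee: 11.
No cover costs less than 11.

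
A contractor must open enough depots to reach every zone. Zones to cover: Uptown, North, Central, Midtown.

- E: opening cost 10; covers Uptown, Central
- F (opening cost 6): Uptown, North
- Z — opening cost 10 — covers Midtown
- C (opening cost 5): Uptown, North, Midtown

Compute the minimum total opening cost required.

15

Choose E and C: together they cover Uptown, North, Central, Midtown — every zone.
Total opening cost: 10 + 5 = 15.
No cover costs less than 15.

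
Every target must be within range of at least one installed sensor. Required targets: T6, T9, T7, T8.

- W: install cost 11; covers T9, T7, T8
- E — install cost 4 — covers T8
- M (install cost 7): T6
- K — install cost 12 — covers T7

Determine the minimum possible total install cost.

18

Choose W and M: together they cover T6, T9, T7, T8 — every target.
Total install cost: 11 + 7 = 18.
No cover costs less than 18.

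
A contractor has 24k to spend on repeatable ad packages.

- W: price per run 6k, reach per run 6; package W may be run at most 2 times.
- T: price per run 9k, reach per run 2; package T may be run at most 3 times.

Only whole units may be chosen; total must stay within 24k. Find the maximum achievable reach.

2×W: price 12 ≤ 24, reach 2·6 = 12.
2×W and 1×T: price 21 ≤ 24, reach 2·6 + 1·2 = 14.
Best is 14.

14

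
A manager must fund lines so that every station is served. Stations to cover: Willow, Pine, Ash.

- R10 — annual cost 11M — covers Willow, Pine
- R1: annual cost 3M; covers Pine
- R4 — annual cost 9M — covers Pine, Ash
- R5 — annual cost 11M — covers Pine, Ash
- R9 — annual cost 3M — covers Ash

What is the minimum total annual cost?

14

The greedy cost-per-new-station heuristic would pick R1, R9, and R10 for 17, but a cheaper cover exists.
Choose R10 and R9: together they cover Willow, Pine, Ash — every station.
Total annual cost: 11 + 3 = 14.
No cover costs less than 14.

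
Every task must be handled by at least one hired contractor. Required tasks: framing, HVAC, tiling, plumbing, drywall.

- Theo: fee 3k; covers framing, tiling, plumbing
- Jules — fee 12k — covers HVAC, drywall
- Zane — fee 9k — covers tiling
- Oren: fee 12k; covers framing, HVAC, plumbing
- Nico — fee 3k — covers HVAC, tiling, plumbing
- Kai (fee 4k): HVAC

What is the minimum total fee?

15

The greedy cost-per-new-task heuristic would pick Theo, Nico, and Jules for 18, but a cheaper cover exists.
Choose Theo and Jules: together they cover framing, HVAC, tiling, plumbing, drywall — every task.
Total fee: 3 + 12 = 15.
No cover costs less than 15.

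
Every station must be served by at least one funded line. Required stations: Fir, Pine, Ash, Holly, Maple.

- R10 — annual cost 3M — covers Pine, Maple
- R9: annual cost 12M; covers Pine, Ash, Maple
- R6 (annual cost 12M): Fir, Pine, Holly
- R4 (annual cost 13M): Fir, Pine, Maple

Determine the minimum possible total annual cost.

Choose R9 and R6: together they cover Fir, Pine, Ash, Holly, Maple — every station.
Total annual cost: 12 + 12 = 24.

24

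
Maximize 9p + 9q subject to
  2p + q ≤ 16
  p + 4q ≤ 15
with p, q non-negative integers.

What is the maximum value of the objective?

(p,q)=(7,2): 2·7+1·2=16≤16, 1·7+4·2=15≤15, objective 81.
(p,q)=(6,2): 2·6+1·2=14≤16, 1·6+4·2=14≤15, objective 72.
(p,q)=(7,1): 2·7+1·1=15≤16, 1·7+4·1=11≤15, objective 72.
The best lattice point is (7,2), giving 81.

81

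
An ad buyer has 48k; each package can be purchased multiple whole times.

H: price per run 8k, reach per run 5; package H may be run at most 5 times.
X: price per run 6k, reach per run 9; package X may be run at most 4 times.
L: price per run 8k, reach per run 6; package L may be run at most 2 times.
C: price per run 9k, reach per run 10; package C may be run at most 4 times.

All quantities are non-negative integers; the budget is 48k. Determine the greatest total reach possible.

58

Take 2×X and 4×C: price 48 ≤ 48, reach 2·9 + 4·10 = 58.
No other integer combination yields more.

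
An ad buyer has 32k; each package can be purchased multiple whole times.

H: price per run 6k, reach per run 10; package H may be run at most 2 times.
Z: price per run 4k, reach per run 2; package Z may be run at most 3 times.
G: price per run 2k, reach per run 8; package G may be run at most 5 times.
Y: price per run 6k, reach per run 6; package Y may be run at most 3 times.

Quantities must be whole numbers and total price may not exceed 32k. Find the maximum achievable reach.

68

2×H, 1×Z, 5×G, and 1×Y: price 32 ≤ 32, reach 2·10 + 1·2 + 5·8 + 1·6 = 68.
2×H, 5×G, and 1×Y: price 28 ≤ 32, reach 2·10 + 5·8 + 1·6 = 66.
Best is 68.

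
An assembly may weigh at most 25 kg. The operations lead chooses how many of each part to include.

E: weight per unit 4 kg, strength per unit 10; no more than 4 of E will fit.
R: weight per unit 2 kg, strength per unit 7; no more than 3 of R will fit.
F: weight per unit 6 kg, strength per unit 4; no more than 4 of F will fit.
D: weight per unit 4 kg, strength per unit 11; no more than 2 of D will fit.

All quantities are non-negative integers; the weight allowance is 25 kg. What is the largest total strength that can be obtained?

66

Take 3×E, 2×R, and 2×D: weight 24 ≤ 25, strength 3·10 + 2·7 + 2·11 = 66.
No other integer combination yields more.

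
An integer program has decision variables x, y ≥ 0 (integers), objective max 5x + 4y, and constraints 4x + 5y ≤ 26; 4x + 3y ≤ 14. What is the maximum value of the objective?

18

The continuous relaxation peaks at (0, 4.67) with value 18.67; rounding to a feasible lattice point costs some objective.
(x,y)=(2,2): 4·2+5·2=18≤26, 4·2+3·2=14≤14, objective 18.
(x,y)=(1,3): 4·1+5·3=19≤26, 4·1+3·3=13≤14, objective 17.
The best lattice point is (2,2), giving 18.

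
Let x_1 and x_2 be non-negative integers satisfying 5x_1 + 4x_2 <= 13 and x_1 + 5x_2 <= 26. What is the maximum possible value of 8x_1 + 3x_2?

(x_1,x_2)=(2,0): 5·2+4·0=10≤13, 1·2+5·0=2≤26, objective 16.
(x_1,x_2)=(1,1): 5·1+4·1=9≤13, 1·1+5·1=6≤26, objective 11.
(x_1,x_2)=(1,0): 5·1+4·0=5≤13, 1·1+5·0=1≤26, objective 8.
The best lattice point is (2,0), giving 16.

16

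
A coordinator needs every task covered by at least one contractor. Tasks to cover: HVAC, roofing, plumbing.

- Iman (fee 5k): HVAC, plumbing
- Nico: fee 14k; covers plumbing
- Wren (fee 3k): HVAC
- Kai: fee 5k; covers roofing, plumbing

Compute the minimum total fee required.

8

The greedy cost-per-new-task heuristic would pick Iman and Kai for 10, but a cheaper cover exists.
Choose Wren and Kai: together they cover HVAC, roofing, plumbing — every task.
Total fee: 3 + 5 = 8.
No cover costs less than 8.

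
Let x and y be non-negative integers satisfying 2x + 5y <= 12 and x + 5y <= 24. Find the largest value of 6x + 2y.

(x,y)=(6,0): 2·6+5·0=12≤12, 1·6+5·0=6≤24, objective 36.
(x,y)=(5,0): 2·5+5·0=10≤12, 1·5+5·0=5≤24, objective 30.
No feasible integer point exceeds 36.

36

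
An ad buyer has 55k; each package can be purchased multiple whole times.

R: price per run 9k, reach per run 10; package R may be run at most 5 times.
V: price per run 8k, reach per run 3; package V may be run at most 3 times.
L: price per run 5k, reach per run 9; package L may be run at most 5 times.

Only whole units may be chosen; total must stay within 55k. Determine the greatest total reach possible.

L has the best ratio (9/5); taking only L gives at most 5×9 = 45 (stopped by the supply cap of 5).
Mixing does better — 3×R and 5×L: price 52 ≤ 55, reach 3·10 + 5·9 = 75.

75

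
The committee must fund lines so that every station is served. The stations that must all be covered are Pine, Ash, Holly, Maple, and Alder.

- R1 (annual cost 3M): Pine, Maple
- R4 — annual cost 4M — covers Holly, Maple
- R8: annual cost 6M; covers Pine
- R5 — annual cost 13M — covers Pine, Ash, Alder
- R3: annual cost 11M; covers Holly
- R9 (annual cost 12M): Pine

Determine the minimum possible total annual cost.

This is a weighted set-cover instance.
The greedy cost-per-new-station heuristic would pick R1, R4, and R5 for 20, but a cheaper cover exists.
Choose R4 and R5: together they cover Pine, Ash, Holly, Maple, Alder — every station.
Total annual cost: 4 + 13 = 17.
No cover costs less than 17.

17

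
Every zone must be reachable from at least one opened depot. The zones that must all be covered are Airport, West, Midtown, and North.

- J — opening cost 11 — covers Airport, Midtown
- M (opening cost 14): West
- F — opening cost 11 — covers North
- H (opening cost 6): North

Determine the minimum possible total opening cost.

31

This is an integer covering problem.
Choose J, M, and H: together they cover Airport, West, Midtown, North — every zone.
Total opening cost: 11 + 14 + 6 = 31.
No cover costs less than 31.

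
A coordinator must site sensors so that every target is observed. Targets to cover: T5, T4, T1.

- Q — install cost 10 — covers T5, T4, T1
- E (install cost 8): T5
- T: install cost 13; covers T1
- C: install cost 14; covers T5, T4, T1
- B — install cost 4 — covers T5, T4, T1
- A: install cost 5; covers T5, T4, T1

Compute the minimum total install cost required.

4

B alone covers T5, T4, T1 — every target.
Total install cost: 4.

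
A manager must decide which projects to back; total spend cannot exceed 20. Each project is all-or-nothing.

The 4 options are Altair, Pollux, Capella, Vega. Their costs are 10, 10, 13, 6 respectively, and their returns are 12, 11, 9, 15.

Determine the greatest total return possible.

27

This is a 0-1 knapsack instance.
Allowing fractional choices, the relaxed optimum would be about 31.4, but projects are indivisible.
Altair + Vega: cost 10 + 6 = 16 ≤ 20, return 12 + 15 = 27.
Capella + Vega: cost 13 + 6 = 19 ≤ 20, return 9 + 15 = 24.
Pollux + Vega: cost 10 + 6 = 16 ≤ 20, return 11 + 15 = 26.
Best is Altair and Vega with total return 27.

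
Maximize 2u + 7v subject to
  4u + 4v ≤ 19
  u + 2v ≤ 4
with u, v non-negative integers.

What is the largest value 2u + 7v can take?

(u,v)=(0,2): 4·0+4·2=8≤19, 1·0+2·2=4≤4, objective 14.
(u,v)=(1,1): 4·1+4·1=8≤19, 1·1+2·1=3≤4, objective 9.
(u,v)=(0,1): 4·0+4·1=4≤19, 1·0+2·1=2≤4, objective 7.
The best lattice point is (0,2), giving 14.

14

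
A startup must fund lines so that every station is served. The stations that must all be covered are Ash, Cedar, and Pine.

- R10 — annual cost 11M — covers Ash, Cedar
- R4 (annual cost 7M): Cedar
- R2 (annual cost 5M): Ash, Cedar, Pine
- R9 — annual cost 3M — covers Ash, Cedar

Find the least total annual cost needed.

The greedy cost-per-new-station heuristic would pick R9 and R2 for 8, but a cheaper cover exists.
R2 alone covers Ash, Cedar, Pine — every station.
Total annual cost: 5.
No cover costs less than 5.

5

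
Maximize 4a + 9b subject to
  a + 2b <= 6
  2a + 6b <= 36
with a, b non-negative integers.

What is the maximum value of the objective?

(a,b)=(0,3) is feasible, giving 27.
(a,b)=(1,2) is feasible, giving 22.
Maximum is 27 at (a,b)=(0,3).

27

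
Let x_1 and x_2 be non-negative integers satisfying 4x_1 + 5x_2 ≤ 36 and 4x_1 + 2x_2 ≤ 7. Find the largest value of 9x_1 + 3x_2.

12

Relaxing integrality, the LP optimum is 15.75 at (x_1,x_2) = (1.75, 0), which is not an integer point.
(x_1,x_2)=(1,1) is feasible, giving 12.
(x_1,x_2)=(1,0) is feasible, giving 9.
(x_1,x_2)=(0,2) is feasible, giving 6.
The best lattice point is (1,1), giving 12.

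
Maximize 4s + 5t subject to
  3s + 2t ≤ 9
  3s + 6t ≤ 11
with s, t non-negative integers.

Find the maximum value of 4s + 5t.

The continuous relaxation peaks at (2.67, 0.5) with value 13.17; rounding to a feasible lattice point costs some objective.
(s,t)=(3,0): 3·3+2·0=9≤9, 3·3+6·0=9≤11, objective 12.
(s,t)=(1,1): 3·1+2·1=5≤9, 3·1+6·1=9≤11, objective 9.
(s,t)=(2,0): 3·2+2·0=6≤9, 3·2+6·0=6≤11, objective 8.
(s,t)=(1,0): 3·1+2·0=3≤9, 3·1+6·0=3≤11, objective 4.
The best lattice point is (3,0), giving 12.

12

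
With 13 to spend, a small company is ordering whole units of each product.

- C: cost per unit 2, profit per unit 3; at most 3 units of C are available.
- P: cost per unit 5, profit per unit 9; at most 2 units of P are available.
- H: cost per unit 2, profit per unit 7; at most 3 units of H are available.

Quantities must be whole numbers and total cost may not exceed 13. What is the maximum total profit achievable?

33

H has the best ratio (7/2); taking only H gives at most 3×7 = 21 (stopped by the supply cap of 3).
Mixing does better — 1×C, 1×P, and 3×H: cost 13 ≤ 13, profit 1·3 + 1·9 + 3·7 = 33.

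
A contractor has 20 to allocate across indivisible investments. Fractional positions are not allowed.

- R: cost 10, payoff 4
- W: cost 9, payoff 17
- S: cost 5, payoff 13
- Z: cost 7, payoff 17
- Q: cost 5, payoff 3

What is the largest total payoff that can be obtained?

34

This is an integer program with binary decision variables.
W + Z: cost 9 + 7 = 16 ≤ 20, payoff 17 + 17 = 34.
S + Z + Q: cost 5 + 7 + 5 = 17 ≤ 20, payoff 13 + 17 + 3 = 33.
Best is W and Z with total payoff 34.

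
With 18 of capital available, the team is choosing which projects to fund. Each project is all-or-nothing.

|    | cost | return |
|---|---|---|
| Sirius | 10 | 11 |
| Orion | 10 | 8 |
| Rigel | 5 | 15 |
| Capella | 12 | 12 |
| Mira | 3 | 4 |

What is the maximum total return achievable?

30

This is an integer program with binary decision variables.
Take Sirius, Rigel, and Mira: cost 10 + 5 + 3 = 18 ≤ 18, return 11 + 15 + 4 = 30.
No other feasible combination does better.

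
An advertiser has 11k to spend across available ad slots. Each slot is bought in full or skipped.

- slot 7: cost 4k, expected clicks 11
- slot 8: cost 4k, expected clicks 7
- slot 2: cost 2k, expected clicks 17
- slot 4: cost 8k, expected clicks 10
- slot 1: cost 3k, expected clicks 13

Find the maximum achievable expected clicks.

41

slot 8 + slot 2 + slot 1: cost 4 + 2 + 3 = 9 ≤ 11, expected clicks 7 + 17 + 13 = 37.
slot 7 + slot 2 + slot 1: cost 4 + 2 + 3 = 9 ≤ 11, expected clicks 11 + 17 + 13 = 41.
Best is slot 7, slot 2, and slot 1 with total expected clicks 41.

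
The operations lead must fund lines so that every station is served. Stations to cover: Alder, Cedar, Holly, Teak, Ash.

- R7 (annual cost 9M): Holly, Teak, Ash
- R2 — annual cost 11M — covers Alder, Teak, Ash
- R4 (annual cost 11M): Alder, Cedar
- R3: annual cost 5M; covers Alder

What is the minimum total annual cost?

The greedy cost-per-new-station heuristic would pick R7, R3, and R4 for 25, but a cheaper cover exists.
Choose R7 and R4: together they cover Alder, Cedar, Holly, Teak, Ash — every station.
Total annual cost: 9 + 11 = 20.
No cover costs less than 20.

20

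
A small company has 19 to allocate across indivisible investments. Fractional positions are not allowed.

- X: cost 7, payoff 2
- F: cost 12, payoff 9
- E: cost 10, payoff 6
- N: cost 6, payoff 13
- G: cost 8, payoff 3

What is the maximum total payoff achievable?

22

Allowing fractional choices, the relaxed optimum would be about 22.6, but investments are indivisible.
F + N: cost 12 + 6 = 18 ≤ 19, payoff 9 + 13 = 22.
E + N: cost 10 + 6 = 16 ≤ 19, payoff 6 + 13 = 19.
N + G: cost 6 + 8 = 14 ≤ 19, payoff 13 + 3 = 16.
Best is F and N with total payoff 22.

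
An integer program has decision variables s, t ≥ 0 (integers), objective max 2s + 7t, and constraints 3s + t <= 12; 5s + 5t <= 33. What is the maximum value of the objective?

42

Relaxing integrality, the LP optimum is 46.20 at (s,t) = (0, 6.6), which is not an integer point.
(s,t)=(0,6) is feasible, giving 42.
(s,t)=(1,5) is feasible, giving 37.
(s,t)=(0,5) is feasible, giving 35.
Maximum is 42 at (s,t)=(0,6).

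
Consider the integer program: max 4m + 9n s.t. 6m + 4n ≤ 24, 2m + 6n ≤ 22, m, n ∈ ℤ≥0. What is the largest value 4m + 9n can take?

35

(m,n)=(2,3): 6·2+4·3=24≤24, 2·2+6·3=22≤22, objective 35.
(m,n)=(1,3): 6·1+4·3=18≤24, 2·1+6·3=20≤22, objective 31.
(m,n)=(2,2): 6·2+4·2=20≤24, 2·2+6·2=16≤22, objective 26.
No feasible integer point exceeds 35.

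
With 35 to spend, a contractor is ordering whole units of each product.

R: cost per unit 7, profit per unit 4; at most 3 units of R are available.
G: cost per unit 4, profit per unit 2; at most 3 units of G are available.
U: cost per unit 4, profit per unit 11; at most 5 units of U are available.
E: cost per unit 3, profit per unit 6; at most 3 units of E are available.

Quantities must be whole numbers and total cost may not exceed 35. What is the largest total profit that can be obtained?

This is a bounded integer knapsack.
U has the best ratio (11/4); taking only U gives at most 5×11 = 55 (stopped by the supply cap of 5).
Mixing does better — 1×G, 5×U, and 3×E: cost 33 ≤ 35, profit 1·2 + 5·11 + 3·6 = 75.

75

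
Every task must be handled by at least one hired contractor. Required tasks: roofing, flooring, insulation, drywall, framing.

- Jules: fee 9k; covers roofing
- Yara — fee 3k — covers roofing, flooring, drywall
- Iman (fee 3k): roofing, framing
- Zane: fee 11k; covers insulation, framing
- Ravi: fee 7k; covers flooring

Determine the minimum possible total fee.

The greedy cost-per-new-task heuristic would pick Yara, Iman, and Zane for 17, but a cheaper cover exists.
Choose Yara and Zane: together they cover roofing, flooring, insulation, drywall, framing — every task.
Total fee: 3 + 11 = 14.
No cover costs less than 14.

14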